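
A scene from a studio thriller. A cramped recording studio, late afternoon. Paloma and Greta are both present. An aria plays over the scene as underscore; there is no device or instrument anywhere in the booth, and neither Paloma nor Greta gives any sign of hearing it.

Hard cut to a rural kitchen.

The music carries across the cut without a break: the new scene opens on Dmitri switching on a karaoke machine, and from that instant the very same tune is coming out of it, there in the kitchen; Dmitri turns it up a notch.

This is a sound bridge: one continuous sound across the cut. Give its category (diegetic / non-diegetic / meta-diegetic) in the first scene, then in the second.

non-diegetic, diegetic

Scene one: there's no in-world source anywhere and no character hears it — underscore for the audience only → non-diegetic.
Scene two: once Dmitri turns on a karaoke machine, the music has a real source in the story world and Dmitri reacts to it → diegetic.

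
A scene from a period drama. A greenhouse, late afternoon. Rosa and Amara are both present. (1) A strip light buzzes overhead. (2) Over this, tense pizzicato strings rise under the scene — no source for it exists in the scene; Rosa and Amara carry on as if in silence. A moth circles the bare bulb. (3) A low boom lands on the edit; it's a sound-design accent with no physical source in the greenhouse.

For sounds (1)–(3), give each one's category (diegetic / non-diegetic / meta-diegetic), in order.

(1) is diegetic: ambient/room sound belonging to the story's physical space.
(2) is non-diegetic: it has no source in the story world and no character can hear it — it's underscore.
(3) it's a sound-design accent with no in-world source; no one in the scene can hear it → non-diegetic.

diegetic, non-diegetic, non-diegetic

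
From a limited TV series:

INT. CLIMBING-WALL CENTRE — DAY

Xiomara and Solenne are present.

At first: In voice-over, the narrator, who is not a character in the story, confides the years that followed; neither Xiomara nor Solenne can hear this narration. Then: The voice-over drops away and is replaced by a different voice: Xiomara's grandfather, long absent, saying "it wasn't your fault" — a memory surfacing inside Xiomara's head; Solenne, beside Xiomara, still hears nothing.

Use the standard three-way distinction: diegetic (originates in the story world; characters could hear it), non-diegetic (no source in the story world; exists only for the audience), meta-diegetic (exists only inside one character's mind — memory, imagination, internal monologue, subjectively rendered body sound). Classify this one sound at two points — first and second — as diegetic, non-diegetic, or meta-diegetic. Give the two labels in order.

non-diegetic, meta-diegetic

First: the external narrator addresses only the audience — outside the story world → non-diegetic.
Second: the replacement voice is a memory inside Xiomara's mind specifically → meta-diegetic.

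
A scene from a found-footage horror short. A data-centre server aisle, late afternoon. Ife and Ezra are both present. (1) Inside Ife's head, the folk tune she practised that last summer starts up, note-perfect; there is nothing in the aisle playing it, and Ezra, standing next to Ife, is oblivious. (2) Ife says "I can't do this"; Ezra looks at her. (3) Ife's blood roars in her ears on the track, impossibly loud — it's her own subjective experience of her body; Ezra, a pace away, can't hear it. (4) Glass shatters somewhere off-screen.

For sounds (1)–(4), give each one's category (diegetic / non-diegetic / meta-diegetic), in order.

(1) it lives in Ife's subjectivity, not in the aisle → meta-diegetic.
(2) spoken by a character present in the story world → diegetic.
Sound (3): point-of-audition from inside Ife's body; not a sound in the room, so meta-diegetic.
(4) the sound comes from glass physically present in the location → diegetic.

meta-diegetic, diegetic, meta-diegetic, diegetic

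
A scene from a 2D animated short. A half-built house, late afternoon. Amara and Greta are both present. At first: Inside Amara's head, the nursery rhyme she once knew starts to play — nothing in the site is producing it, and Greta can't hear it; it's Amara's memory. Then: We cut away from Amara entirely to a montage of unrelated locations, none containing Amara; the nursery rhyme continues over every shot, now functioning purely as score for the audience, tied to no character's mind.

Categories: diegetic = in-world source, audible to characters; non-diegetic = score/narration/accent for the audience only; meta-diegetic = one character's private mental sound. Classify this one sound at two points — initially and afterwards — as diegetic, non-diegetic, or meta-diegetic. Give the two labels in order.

Initially: the music lives inside Amara's mind alone; Greta can't hear it → meta-diegetic.
Afterwards: once it plays over shots Amara isn't in, detached from any character's subjectivity, it's conventional underscore → non-diegetic.

meta-diegetic, non-diegetic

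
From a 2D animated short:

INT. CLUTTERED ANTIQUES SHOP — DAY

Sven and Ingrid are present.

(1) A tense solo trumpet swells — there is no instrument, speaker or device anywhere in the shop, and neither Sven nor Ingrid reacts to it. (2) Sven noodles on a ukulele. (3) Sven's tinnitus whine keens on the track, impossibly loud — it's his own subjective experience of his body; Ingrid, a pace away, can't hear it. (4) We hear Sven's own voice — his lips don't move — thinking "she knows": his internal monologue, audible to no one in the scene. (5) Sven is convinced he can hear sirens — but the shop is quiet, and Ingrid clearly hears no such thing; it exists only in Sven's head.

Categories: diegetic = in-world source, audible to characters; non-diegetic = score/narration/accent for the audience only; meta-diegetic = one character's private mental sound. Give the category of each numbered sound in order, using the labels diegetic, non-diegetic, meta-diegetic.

(1) is non-diegetic: it has no source in the story world and no character can hear it — it's underscore.
(2) is diegetic: Sven is producing the music live, in the story world.
(3) is meta-diegetic: it's Sven's internal bodily sensation rendered as sound; only Sven 'hears' it.
(4) internal monologue — inside Sven's mind, not spoken into the scene → meta-diegetic.
(5) Sven alone 'hears' it — an imagined sound, not present in the space → meta-diegetic.

non-diegetic, diegetic, meta-diegetic, meta-diegetic, meta-diegetic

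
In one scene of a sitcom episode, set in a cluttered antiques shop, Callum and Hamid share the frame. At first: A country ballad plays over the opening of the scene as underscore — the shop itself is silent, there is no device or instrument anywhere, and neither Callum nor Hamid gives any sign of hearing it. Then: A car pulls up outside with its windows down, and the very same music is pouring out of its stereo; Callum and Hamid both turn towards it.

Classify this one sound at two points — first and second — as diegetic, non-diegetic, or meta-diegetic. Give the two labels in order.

non-diegetic, diegetic

First: no in-world source exists and no character can hear it — underscore → non-diegetic.
Second: the car stereo is now a real source in the story world and the characters hear it → diegetic.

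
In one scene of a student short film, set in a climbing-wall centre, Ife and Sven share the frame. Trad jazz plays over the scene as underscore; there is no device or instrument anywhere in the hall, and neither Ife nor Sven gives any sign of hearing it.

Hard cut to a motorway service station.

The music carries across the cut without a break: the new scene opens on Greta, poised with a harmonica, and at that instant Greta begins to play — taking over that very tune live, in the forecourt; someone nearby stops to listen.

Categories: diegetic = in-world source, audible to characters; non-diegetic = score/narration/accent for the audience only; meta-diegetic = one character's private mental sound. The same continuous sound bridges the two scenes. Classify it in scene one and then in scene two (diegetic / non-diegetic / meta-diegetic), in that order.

Scene one: there's no in-world source anywhere and no character hears it — underscore for the audience only → non-diegetic.
Scene two: from the moment Greta starts playing, the tune is being performed on a harmonica inside the story world and another character hears it → diegetic.

non-diegetic, diegetic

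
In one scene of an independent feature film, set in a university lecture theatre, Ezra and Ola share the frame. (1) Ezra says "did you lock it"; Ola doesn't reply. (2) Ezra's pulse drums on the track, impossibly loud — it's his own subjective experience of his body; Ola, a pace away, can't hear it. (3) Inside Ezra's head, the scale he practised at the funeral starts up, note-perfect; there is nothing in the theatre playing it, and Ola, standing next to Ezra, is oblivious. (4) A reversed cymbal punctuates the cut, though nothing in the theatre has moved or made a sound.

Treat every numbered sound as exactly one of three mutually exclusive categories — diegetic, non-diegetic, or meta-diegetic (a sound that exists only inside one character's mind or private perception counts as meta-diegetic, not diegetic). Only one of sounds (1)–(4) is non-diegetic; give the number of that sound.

Sound (1): spoken by a character present in the story world, so diegetic.
(2) is meta-diegetic: a subjective body sound — Ezra's private perception, inaudible to Ola.
Sound (3): it lives in Ezra's subjectivity, not in the theatre, so meta-diegetic.
(4) is non-diegetic: it's a sound-design accent with no in-world source; no one in the scene can hear it.
Only (4) is non-diegetic.

4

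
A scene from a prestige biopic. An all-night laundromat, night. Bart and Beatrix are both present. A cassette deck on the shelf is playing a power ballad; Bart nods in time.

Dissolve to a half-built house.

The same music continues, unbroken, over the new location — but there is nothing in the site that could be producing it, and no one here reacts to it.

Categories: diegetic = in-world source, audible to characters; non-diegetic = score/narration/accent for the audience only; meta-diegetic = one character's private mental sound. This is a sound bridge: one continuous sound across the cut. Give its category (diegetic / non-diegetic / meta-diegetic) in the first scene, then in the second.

diegetic, non-diegetic

Scene one: a cassette deck is an on-screen source and Bart reacts to it → diegetic.
Scene two: there is no source in the site and no one hears it — it's now underscore → non-diegetic.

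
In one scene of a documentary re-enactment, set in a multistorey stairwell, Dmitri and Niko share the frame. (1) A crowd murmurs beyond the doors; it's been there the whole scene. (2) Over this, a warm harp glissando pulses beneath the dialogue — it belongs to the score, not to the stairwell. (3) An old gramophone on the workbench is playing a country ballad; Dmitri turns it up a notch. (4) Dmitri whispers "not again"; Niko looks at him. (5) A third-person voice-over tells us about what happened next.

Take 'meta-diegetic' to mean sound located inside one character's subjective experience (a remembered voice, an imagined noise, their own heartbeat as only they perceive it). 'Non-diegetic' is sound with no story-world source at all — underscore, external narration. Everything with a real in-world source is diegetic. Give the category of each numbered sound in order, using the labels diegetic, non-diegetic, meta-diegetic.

diegetic, non-diegetic, diegetic, diegetic, non-diegetic

(1) a crowd is part of the location's real environment → diegetic.
(2) score with no on-screen or off-screen source; it exists for the audience alone → non-diegetic.
Sound (3): an old gramophone is a physical source in the scene and Dmitri reacts to it, so diegetic.
(4) on-screen dialogue — Dmitri speaks and Niko is there to hear → diegetic.
(5) external voice-over — not a character, not heard by anyone in the scene → non-diegetic.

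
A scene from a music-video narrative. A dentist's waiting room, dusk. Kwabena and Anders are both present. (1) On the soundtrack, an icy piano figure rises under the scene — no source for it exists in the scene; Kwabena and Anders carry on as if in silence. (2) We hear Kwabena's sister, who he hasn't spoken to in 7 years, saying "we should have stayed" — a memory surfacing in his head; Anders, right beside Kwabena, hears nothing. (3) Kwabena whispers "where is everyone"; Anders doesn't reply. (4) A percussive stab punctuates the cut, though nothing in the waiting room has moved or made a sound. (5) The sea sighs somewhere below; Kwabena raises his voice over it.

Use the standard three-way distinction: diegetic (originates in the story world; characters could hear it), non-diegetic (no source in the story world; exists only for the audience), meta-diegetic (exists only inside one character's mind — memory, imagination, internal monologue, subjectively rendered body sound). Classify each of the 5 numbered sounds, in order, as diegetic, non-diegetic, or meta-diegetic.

Sound (1): nothing in the waiting room produces it and the characters don't hear it — pure soundtrack, so non-diegetic.
(2) it's Kwabena's recollection rendered as sound; the other character can't hear it → meta-diegetic.
Sound (3): Kwabena is a character speaking aloud in the scene, so diegetic.
(4) is non-diegetic: nothing in the scene produces it; it's an accent added for the audience.
(5) ambient/room sound belonging to the story's physical space → diegetic.

non-diegetic, meta-diegetic, diegetic, non-diegetic, diegetic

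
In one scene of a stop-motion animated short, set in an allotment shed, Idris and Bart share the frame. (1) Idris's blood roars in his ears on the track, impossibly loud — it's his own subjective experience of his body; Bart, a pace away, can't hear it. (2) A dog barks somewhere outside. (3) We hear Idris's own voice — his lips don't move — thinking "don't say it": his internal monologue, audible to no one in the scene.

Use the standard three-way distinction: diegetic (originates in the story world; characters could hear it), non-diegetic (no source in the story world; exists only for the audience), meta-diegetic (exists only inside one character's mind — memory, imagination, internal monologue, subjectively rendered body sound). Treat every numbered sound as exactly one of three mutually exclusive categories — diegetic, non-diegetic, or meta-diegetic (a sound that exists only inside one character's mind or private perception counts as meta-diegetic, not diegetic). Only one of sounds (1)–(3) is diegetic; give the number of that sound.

(1) it's Idris's internal bodily sensation rendered as sound; only Idris 'hears' it → meta-diegetic.
Sound (2): an in-world source (a dog); characters could hear it, so diegetic.
Sound (3): it's Idris's unspoken thought, heard only by the audience via his subjectivity, so meta-diegetic.
Only (2) is diegetic.

2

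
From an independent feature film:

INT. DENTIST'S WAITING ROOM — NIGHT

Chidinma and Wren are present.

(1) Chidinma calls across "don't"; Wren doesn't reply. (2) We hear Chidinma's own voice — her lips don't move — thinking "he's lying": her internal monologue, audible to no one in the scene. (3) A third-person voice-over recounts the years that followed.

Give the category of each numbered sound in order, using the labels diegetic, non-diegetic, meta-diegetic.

Sound (1): spoken by a character present in the story world, so diegetic.
(2) internal monologue — inside Chidinma's mind, not spoken into the scene → meta-diegetic.
Sound (3): external voice-over — not a character, not heard by anyone in the scene, so non-diegetic.

diegetic, meta-diegetic, non-diegetic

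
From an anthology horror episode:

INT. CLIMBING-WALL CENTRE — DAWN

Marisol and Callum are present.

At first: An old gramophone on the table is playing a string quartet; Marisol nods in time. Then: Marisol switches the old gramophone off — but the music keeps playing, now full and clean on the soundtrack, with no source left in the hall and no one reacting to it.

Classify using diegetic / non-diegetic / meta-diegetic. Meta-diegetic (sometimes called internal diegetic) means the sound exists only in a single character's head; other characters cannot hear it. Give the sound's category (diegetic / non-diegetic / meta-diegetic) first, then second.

diegetic, non-diegetic

First: an old gramophone is a real in-scene source and Marisol reacts to it → diegetic.
Second: there is no longer any in-world source and no one can hear it — it has become underscore → non-diegetic.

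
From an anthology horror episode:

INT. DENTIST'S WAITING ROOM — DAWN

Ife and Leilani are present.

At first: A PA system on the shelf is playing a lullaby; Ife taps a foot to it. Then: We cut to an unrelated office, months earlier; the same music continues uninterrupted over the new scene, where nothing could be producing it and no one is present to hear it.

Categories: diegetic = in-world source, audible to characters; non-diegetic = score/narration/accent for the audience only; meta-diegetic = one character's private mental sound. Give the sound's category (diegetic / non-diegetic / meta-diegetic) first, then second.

First: a PA system is a real in-scene source and Ife reacts to it → diegetic.
Second: there is no longer any in-world source and no one can hear it — it has become underscore → non-diegetic.

diegetic, non-diegetic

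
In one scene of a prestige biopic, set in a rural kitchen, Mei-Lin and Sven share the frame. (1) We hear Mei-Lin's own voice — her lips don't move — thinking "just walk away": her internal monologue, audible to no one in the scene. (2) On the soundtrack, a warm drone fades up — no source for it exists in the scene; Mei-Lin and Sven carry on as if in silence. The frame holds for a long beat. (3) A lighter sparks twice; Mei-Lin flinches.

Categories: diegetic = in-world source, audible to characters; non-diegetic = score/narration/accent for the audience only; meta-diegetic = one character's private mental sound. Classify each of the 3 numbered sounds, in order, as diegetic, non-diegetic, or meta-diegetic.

Sound (1): it's Mei-Lin's unspoken thought, heard only by the audience via her subjectivity, so meta-diegetic.
(2) is non-diegetic: score with no on-screen or off-screen source; it exists for the audience alone.
Sound (3): an in-world source (a lighter); characters could hear it, so diegetic.

meta-diegetic, non-diegetic, diegetic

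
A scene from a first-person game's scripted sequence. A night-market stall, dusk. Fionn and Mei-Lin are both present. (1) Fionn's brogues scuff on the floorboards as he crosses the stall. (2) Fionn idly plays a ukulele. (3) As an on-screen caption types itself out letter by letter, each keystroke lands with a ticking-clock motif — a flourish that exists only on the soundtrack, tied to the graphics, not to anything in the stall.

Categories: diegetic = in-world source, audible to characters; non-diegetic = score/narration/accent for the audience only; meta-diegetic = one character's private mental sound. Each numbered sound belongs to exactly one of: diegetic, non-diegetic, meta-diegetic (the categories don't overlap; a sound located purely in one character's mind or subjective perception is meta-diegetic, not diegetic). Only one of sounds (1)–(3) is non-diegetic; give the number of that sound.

Sound (1): it's the physical sound of Fionn moving in the space, so diegetic.
Sound (2): a character is playing a ukulele on screen, so diegetic.
(3) is non-diegetic: the caption isn't part of the story world, so neither is the sound tied to it.
Only (3) is non-diegetic.

3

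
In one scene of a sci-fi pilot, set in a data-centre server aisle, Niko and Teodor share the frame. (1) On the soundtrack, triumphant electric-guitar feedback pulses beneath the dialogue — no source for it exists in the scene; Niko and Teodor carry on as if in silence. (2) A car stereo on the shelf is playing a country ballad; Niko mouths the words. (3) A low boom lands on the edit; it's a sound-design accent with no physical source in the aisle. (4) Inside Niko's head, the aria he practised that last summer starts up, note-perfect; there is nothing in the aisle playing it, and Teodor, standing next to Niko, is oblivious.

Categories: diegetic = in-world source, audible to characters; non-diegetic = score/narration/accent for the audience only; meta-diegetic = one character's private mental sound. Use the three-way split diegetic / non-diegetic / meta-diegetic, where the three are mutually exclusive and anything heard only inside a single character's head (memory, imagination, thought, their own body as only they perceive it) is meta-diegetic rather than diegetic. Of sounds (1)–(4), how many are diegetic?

1

(1) is non-diegetic: nothing in the aisle produces it and the characters don't hear it — pure soundtrack.
(2) the music comes from an on-screen device that Niko responds to → diegetic.
(3) nothing in the scene produces it; it's an accent added for the audience → non-diegetic.
(4) is meta-diegetic: the music is a memory playing inside Niko's mind alone; no real-world source, Teodor can't hear it.
Diegetic: (2) — that's 1.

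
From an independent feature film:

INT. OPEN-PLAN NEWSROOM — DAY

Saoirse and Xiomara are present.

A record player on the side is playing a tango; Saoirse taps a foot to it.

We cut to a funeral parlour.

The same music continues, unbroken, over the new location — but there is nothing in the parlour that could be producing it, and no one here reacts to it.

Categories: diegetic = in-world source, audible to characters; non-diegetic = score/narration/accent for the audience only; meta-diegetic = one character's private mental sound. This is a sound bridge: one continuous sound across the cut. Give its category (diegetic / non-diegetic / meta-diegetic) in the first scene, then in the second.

diegetic, non-diegetic

Scene one: a record player is an on-screen source and Saoirse reacts to it → diegetic.
Scene two: there is no source in the parlour and no one hears it — it's now underscore → non-diegetic.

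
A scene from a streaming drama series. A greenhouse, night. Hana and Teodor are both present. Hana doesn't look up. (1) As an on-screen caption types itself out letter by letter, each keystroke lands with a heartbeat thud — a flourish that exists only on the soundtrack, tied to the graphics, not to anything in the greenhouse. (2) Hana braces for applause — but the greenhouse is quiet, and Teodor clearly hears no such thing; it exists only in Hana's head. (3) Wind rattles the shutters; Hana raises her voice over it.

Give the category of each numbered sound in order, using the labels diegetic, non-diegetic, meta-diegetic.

(1) the caption isn't part of the story world, so neither is the sound tied to it → non-diegetic.
Sound (2): Hana alone 'hears' it — an imagined sound, not present in the space, so meta-diegetic.
(3) it's the actual ambient sound of the location → diegetic.

non-diegetic, meta-diegetic, diegetic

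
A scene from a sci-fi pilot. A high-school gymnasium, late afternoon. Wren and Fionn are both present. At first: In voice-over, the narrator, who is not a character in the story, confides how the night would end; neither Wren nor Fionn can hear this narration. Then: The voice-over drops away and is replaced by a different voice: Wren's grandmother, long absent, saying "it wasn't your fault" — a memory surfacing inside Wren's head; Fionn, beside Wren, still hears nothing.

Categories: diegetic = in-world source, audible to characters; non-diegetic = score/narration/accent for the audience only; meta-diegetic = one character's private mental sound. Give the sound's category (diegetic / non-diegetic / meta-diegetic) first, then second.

First: the external narrator addresses only the audience — outside the story world → non-diegetic.
Second: the replacement voice is a memory inside Wren's mind specifically → meta-diegetic.

non-diegetic, meta-diegetic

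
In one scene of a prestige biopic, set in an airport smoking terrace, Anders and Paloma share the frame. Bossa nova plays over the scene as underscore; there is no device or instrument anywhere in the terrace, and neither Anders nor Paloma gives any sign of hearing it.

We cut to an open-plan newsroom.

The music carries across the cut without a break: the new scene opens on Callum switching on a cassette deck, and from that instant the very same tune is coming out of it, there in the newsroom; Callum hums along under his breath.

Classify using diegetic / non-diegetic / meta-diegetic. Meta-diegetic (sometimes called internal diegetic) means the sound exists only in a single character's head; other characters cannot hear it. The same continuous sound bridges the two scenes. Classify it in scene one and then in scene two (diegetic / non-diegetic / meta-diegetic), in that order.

non-diegetic, diegetic

Scene one: there's no in-world source anywhere and no character hears it — underscore for the audience only → non-diegetic.
Scene two: once Callum turns on a cassette deck, the music has a real source in the story world and Callum reacts to it → diegetic.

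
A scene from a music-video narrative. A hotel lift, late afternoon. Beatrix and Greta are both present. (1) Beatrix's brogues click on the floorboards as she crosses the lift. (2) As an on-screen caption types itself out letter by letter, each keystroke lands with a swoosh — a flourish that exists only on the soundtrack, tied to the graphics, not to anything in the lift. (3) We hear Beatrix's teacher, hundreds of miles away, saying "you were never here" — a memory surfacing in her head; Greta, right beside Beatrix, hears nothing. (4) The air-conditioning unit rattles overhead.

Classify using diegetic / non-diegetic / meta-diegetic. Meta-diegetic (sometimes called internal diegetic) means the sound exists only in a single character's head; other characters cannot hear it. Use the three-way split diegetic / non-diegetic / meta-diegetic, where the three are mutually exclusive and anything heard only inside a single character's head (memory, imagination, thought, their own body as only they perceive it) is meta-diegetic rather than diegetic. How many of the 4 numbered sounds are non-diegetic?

(1) is diegetic: Beatrix's footsteps are produced in the story world.
Sound (2): sound married to a title/caption — outside the diegesis by definition, so non-diegetic.
Sound (3): a remembered line, private to Beatrix — not present in the room, not audible to Greta, so meta-diegetic.
(4) it's the actual ambient sound of the location → diegetic.
So 1 of the 4 is non-diegetic: (2).

1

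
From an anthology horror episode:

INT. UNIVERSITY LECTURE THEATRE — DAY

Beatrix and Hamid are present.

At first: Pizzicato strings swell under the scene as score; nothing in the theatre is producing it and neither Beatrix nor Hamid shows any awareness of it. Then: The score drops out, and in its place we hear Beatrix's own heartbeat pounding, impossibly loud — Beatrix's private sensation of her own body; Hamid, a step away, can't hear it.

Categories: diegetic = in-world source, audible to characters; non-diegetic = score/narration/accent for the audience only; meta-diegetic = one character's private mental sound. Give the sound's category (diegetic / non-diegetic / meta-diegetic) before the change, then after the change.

non-diegetic, meta-diegetic

Before the change: underscore with no in-world source, inaudible to the characters → non-diegetic.
After the change: the body sound is Beatrix's subjective perception alone — Hamid can't hear it → meta-diegetic.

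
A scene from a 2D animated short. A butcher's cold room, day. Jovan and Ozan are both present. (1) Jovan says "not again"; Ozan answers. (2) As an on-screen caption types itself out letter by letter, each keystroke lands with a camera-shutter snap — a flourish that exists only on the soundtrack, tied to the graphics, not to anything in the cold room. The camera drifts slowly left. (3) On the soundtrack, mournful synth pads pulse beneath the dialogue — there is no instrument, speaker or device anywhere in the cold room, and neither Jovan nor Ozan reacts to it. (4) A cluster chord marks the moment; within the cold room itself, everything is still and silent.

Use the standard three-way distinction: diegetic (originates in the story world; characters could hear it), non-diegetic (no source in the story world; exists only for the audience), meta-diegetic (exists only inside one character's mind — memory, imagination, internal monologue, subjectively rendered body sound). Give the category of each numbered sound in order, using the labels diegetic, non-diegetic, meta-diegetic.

Sound (1): Jovan is a character speaking aloud in the scene, so diegetic.
(2) the caption isn't part of the story world, so neither is the sound tied to it → non-diegetic.
(3) is non-diegetic: nothing in the cold room produces it and the characters don't hear it — pure soundtrack.
Sound (4): nothing in the scene produces it; it's an accent added for the audience, so non-diegetic.

diegetic, non-diegetic, non-diegetic, non-diegetic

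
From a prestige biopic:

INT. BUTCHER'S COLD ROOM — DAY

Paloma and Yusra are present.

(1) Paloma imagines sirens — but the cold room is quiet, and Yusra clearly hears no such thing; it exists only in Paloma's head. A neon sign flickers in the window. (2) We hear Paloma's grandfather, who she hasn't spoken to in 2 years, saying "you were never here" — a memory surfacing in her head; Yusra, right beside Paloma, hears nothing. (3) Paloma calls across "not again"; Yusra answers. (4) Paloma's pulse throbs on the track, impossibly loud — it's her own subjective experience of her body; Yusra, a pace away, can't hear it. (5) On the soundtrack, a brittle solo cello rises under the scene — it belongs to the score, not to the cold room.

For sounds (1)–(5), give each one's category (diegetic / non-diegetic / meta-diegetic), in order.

meta-diegetic, meta-diegetic, diegetic, meta-diegetic, non-diegetic

(1) the sound is imagined by Paloma; nothing in the story world is producing it and Yusra can't hear it → meta-diegetic.
(2) is meta-diegetic: it's Paloma's recollection rendered as sound; the other character can't hear it.
Sound (3): Paloma is a character speaking aloud in the scene, so diegetic.
Sound (4): a subjective body sound — Paloma's private perception, inaudible to Yusra, so meta-diegetic.
(5) it has no source in the story world and no character can hear it — it's underscore → non-diegetic.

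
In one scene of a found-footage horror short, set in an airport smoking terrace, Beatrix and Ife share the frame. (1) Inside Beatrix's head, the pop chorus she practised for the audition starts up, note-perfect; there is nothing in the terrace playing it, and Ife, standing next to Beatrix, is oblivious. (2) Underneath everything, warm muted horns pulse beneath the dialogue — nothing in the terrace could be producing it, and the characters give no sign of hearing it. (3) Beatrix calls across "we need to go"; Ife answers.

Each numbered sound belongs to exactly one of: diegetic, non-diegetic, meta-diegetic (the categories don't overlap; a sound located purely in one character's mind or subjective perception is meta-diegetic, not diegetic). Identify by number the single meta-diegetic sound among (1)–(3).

1

(1) it lives in Beatrix's subjectivity, not in the terrace → meta-diegetic.
(2) is non-diegetic: nothing in the terrace produces it and the characters don't hear it — pure soundtrack.
(3) on-screen dialogue — Beatrix speaks and Ife is there to hear → diegetic.
Only (1) is meta-diegetic.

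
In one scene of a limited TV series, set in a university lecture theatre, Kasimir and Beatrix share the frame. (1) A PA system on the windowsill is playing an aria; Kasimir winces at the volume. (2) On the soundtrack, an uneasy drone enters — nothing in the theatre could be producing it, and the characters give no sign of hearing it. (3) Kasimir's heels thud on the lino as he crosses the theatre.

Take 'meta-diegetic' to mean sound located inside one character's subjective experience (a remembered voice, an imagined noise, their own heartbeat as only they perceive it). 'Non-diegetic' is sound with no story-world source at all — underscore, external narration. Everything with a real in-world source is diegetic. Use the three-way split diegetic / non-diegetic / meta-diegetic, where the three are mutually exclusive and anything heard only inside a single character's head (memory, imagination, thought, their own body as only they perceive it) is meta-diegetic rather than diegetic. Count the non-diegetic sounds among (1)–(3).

(1) is diegetic: a PA system is a physical source in the scene and Kasimir reacts to it.
(2) score with no on-screen or off-screen source; it exists for the audience alone → non-diegetic.
(3) a character's body making contact with the set — an in-world sound → diegetic.
So 1 of the 3 is non-diegetic: (2).

1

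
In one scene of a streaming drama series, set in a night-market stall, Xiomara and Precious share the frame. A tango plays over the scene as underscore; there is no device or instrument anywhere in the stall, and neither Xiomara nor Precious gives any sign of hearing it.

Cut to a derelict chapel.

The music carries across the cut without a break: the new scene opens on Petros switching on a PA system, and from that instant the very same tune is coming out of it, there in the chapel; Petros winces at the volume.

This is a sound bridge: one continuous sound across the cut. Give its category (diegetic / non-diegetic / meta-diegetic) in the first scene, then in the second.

non-diegetic, diegetic

Scene one: there's no in-world source anywhere and no character hears it — underscore for the audience only → non-diegetic.
Scene two: once Petros turns on a PA system, the music has a real source in the story world and Petros reacts to it → diegetic.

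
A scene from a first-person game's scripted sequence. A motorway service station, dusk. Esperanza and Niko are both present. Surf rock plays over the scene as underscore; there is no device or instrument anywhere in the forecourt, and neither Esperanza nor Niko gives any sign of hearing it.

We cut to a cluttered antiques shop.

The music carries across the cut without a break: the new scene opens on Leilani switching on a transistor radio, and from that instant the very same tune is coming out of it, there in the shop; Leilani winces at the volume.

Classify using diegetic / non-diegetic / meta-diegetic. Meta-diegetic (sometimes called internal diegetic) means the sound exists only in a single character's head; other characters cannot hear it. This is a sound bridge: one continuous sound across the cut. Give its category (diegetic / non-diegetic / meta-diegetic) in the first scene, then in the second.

non-diegetic, diegetic

Scene one: there's no in-world source anywhere and no character hears it — underscore for the audience only → non-diegetic.
Scene two: once Leilani turns on a transistor radio, the music has a real source in the story world and Leilani reacts to it → diegetic.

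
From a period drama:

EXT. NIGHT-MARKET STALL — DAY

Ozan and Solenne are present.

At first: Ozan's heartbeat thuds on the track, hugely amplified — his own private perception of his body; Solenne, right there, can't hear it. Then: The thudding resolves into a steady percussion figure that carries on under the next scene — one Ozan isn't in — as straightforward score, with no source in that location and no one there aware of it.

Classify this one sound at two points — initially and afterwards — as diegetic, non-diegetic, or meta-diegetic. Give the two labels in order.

meta-diegetic, non-diegetic

Initially: it's Ozan's subjective body sound, inaudible to Solenne → meta-diegetic.
Afterwards: detached from Ozan and playing as sourceless score over a scene he isn't in — for the audience only → non-diegetic.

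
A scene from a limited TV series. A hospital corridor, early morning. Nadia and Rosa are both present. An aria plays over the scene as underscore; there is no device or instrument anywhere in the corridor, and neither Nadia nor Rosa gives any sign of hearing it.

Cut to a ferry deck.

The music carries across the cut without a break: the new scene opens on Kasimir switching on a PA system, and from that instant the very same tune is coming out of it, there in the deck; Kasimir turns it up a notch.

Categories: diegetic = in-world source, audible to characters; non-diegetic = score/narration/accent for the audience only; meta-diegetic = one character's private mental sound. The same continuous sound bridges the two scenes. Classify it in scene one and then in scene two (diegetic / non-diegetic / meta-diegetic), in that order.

non-diegetic, diegetic

Scene one: there's no in-world source anywhere and no character hears it — underscore for the audience only → non-diegetic.
Scene two: once Kasimir turns on a PA system, the music has a real source in the story world and Kasimir reacts to it → diegetic.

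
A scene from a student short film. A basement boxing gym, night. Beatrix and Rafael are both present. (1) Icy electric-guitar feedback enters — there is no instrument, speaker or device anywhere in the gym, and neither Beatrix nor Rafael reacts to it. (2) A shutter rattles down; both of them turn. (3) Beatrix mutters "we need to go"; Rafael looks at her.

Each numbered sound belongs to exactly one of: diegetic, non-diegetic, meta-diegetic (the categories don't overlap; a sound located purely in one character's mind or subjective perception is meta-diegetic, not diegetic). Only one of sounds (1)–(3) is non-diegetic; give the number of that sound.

(1) score with no on-screen or off-screen source; it exists for the audience alone → non-diegetic.
Sound (2): an in-world source (a shutter); characters could hear it, so diegetic.
(3) is diegetic: Beatrix is a character speaking aloud in the scene.
Only (1) is non-diegetic.

1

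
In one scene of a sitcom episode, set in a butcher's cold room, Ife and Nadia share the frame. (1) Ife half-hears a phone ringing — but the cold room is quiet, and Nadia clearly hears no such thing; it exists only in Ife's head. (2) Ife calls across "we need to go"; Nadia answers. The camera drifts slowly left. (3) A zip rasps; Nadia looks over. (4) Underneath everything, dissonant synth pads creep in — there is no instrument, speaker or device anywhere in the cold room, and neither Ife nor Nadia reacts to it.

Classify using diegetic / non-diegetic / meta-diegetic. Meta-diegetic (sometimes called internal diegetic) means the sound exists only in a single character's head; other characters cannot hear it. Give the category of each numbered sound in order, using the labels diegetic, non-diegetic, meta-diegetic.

(1) the sound is imagined by Ife; nothing in the story world is producing it and Nadia can't hear it → meta-diegetic.
(2) Ife is a character speaking aloud in the scene → diegetic.
(3) is diegetic: the sound comes from a zip physically present in the location.
(4) nothing in the cold room produces it and the characters don't hear it — pure soundtrack → non-diegetic.

meta-diegetic, diegetic, diegetic, non-diegetic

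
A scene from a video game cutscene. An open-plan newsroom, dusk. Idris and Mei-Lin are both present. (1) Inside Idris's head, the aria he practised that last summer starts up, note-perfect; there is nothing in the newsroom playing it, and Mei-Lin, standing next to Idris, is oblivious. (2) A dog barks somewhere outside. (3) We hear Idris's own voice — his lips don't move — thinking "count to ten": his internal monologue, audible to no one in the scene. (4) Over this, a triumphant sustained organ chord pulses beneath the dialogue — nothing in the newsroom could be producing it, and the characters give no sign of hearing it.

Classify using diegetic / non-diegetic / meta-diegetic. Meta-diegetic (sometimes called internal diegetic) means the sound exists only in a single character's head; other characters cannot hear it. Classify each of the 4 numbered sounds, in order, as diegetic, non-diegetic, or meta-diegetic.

meta-diegetic, diegetic, meta-diegetic, non-diegetic

Sound (1): it lives in Idris's subjectivity, not in the newsroom, so meta-diegetic.
(2) is diegetic: a dog is a real object/event in the scene's world.
Sound (3): it's Idris's unspoken thought, heard only by the audience via his subjectivity, so meta-diegetic.
(4) it has no source in the story world and no character can hear it — it's underscore → non-diegetic.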